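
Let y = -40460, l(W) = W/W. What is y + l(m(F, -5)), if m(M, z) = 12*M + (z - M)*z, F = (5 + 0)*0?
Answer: -40459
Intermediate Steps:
F = 0 (F = 5*0 = 0)
m(M, z) = 12*M + z*(z - M)
l(W) = 1
y + l(m(F, -5)) = -40460 + 1 = -40459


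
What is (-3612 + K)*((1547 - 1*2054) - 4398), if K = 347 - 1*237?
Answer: 17177310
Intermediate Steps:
K = 110 (K = 347 - 237 = 110)
(-3612 + K)*((1547 - 1*2054) - 4398) = (-3612 + 110)*((1547 - 1*2054) - 4398) = -3502*((1547 - 2054) - 4398) = -3502*(-507 - 4398) = -3502*(-4905) = 17177310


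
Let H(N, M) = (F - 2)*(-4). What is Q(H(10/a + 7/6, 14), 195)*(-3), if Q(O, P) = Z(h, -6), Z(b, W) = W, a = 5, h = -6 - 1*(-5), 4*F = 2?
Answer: 18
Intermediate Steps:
F = 1/2 (F = (1/4)*2 = 1/2 ≈ 0.50000)
h = -1 (h = -6 + 5 = -1)
H(N, M) = 6 (H(N, M) = (1/2 - 2)*(-4) = -3/2*(-4) = 6)
Q(O, P) = -6
Q(H(10/a + 7/6, 14), 195)*(-3) = -6*(-3) = 18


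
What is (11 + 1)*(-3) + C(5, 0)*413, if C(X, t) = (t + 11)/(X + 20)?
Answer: 3643/25 ≈ 145.72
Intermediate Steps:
C(X, t) = (11 + t)/(20 + X)
(11 + 1)*(-3) + C(5, 0)*413 = (11 + 1)*(-3) + ((11 + 0)/(20 + 5))*413 = 12*(-3) + (11/25)*413 = -36 + ((1/25)*11)*413 = -36 + (11/25)*413 = -36 + 4543/25 = 3643/25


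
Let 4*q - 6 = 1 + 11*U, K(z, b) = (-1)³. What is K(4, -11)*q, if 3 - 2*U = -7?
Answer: -31/2 ≈ -15.500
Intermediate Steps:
U = 5 (U = 3/2 - ½*(-7) = 3/2 + 7/2 = 5)
K(z, b) = -1
q = 31/2 (q = 3/2 + (1 + 11*5)/4 = 3/2 + (1 + 55)/4 = 3/2 + (¼)*56 = 3/2 + 14 = 31/2 ≈ 15.500)
K(4, -11)*q = -1*31/2 = -31/2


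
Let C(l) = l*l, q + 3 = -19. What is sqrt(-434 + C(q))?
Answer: 5*sqrt(2) ≈ 7.0711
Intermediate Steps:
q = -22 (q = -3 - 19 = -22)
C(l) = l**2
sqrt(-434 + C(q)) = sqrt(-434 + (-22)**2) = sqrt(-434 + 484) = sqrt(50) = 5*sqrt(2)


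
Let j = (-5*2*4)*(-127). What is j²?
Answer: 25806400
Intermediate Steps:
j = 5080 (j = -10*4*(-127) = -40*(-127) = 5080)
j² = 5080² = 25806400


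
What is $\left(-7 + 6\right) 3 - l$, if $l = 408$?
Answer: $-411$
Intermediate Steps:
$\left(-7 + 6\right) 3 - l = \left(-7 + 6\right) 3 - 408 = \left(-1\right) 3 - 408 = -3 - 408 = -411$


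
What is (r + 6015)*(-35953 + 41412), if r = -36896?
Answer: -168579379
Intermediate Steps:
(r + 6015)*(-35953 + 41412) = (-36896 + 6015)*(-35953 + 41412) = -30881*5459 = -168579379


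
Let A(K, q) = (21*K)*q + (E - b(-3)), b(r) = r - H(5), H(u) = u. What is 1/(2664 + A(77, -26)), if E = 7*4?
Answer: -1/39342 ≈ -2.5418e-5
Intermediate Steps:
E = 28
b(r) = -5 + r (b(r) = r - 1*5 = r - 5 = -5 + r)
A(K, q) = 36 + 21*K*q (A(K, q) = (21*K)*q + (28 - (-5 - 3)) = 21*K*q + (28 - 1*(-8)) = 21*K*q + (28 + 8) = 21*K*q + 36 = 36 + 21*K*q)
1/(2664 + A(77, -26)) = 1/(2664 + (36 + 21*77*(-26))) = 1/(2664 + (36 - 42042)) = 1/(2664 - 42006) = 1/(-39342) = -1/39342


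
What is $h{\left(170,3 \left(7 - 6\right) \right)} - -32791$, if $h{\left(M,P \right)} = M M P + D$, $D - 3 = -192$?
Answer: $119302$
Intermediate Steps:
$D = -189$ ($D = 3 - 192 = -189$)
$h{\left(M,P \right)} = -189 + P M^{2}$ ($h{\left(M,P \right)} = M M P - 189 = M^{2} P - 189 = P M^{2} - 189 = -189 + P M^{2}$)
$h{\left(170,3 \left(7 - 6\right) \right)} - -32791 = \left(-189 + 3 \left(7 - 6\right) 170^{2}\right) - -32791 = \left(-189 + 3 \cdot 1 \cdot 28900\right) + 32791 = \left(-189 + 3 \cdot 28900\right) + 32791 = \left(-189 + 86700\right) + 32791 = 86511 + 32791 = 119302$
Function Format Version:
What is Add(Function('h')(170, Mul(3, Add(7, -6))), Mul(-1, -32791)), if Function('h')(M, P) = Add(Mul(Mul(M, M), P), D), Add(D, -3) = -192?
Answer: 119302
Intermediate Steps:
D = -189 (D = Add(3, -192) = -189)
Function('h')(M, P) = Add(-189, Mul(P, Pow(M, 2))) (Function('h')(M, P) = Add(Mul(Mul(M, M), P), -189) = Add(Mul(Pow(M, 2), P), -189) = Add(Mul(P, Pow(M, 2)), -189) = Add(-189, Mul(P, Pow(M, 2))))
Add(Function('h')(170, Mul(3, Add(7, -6))), Mul(-1, -32791)) = Add(Add(-189, Mul(Mul(3, Add(7, -6)), Pow(170, 2))), Mul(-1, -32791)) = Add(Add(-189, Mul(Mul(3, 1), 28900)), 32791) = Add(Add(-189, Mul(3, 28900)), 32791) = Add(Add(-189, 86700), 32791) = Add(86511, 32791) = 119302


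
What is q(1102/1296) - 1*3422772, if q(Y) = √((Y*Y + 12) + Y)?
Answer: -3422772 + √5699497/648 ≈ -3.4228e+6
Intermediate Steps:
q(Y) = √(12 + Y + Y²) (q(Y) = √((Y² + 12) + Y) = √((12 + Y²) + Y) = √(12 + Y + Y²))
q(1102/1296) - 1*3422772 = √(12 + 1102/1296 + (1102/1296)²) - 1*3422772 = √(12 + 1102*(1/1296) + (1102*(1/1296))²) - 3422772 = √(12 + 551/648 + (551/648)²) - 3422772 = √(12 + 551/648 + 303601/419904) - 3422772 = √(5699497/419904) - 3422772 = √5699497/648 - 3422772 = -3422772 + √5699497/648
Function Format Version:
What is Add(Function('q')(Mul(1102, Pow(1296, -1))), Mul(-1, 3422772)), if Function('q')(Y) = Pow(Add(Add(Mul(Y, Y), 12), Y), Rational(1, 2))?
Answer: Add(-3422772, Mul(Rational(1, 648), Pow(5699497, Rational(1, 2)))) ≈ -3.4228e+6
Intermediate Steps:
Function('q')(Y) = Pow(Add(12, Y, Pow(Y, 2)), Rational(1, 2)) (Function('q')(Y) = Pow(Add(Add(Pow(Y, 2), 12), Y), Rational(1, 2)) = Pow(Add(Add(12, Pow(Y, 2)), Y), Rational(1, 2)) = Pow(Add(12, Y, Pow(Y, 2)), Rational(1, 2)))
Add(Function('q')(Mul(1102, Pow(1296, -1))), Mul(-1, 3422772)) = Add(Pow(Add(12, Mul(1102, Pow(1296, -1)), Pow(Mul(1102, Pow(1296, -1)), 2)), Rational(1, 2)), Mul(-1, 3422772)) = Add(Pow(Add(12, Mul(1102, Rational(1, 1296)), Pow(Mul(1102, Rational(1, 1296)), 2)), Rational(1, 2)), -3422772) = Add(Pow(Add(12, Rational(551, 648), Pow(Rational(551, 648), 2)), Rational(1, 2)), -3422772) = Add(Pow(Add(12, Rational(551, 648), Rational(303601, 419904)), Rational(1, 2)), -3422772) = Add(Pow(Rational(5699497, 419904), Rational(1, 2)), -3422772) = Add(Mul(Rational(1, 648), Pow(5699497, Rational(1, 2))), -3422772) = Add(-3422772, Mul(Rational(1, 648), Pow(5699497, Rational(1, 2))))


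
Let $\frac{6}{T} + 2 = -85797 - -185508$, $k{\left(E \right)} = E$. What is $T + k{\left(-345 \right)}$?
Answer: $- \frac{34399599}{99709} \approx -345.0$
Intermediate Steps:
$T = \frac{6}{99709}$ ($T = \frac{6}{-2 - -99711} = \frac{6}{-2 + \left(-85797 + 185508\right)} = \frac{6}{-2 + 99711} = \frac{6}{99709} \approx 6.0175 \cdot 10^{-5}$)
$T + k{\left(-345 \right)} = \frac{6}{99709} - 345 = - \frac{34399599}{99709}$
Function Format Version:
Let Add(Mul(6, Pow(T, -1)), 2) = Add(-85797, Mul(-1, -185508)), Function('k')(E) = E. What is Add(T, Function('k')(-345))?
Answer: Rational(-34399599, 99709) ≈ -345.00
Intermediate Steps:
T = Rational(6, 99709) (T = Mul(6, Pow(Add(-2, Add(-85797, Mul(-1, -185508))), -1)) = Mul(6, Pow(Add(-2, Add(-85797, 185508)), -1)) = Mul(6, Pow(Add(-2, 99711), -1)) = Mul(6, Pow(99709, -1)) = Mul(6, Rational(1, 99709)) = Rational(6, 99709) ≈ 6.0175e-5)
Add(T, Function('k')(-345)) = Add(Rational(6, 99709), -345) = Rational(-34399599, 99709)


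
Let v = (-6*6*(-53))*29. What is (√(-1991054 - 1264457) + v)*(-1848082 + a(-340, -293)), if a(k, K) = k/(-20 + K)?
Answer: -32006758106232/313 - 117425213178*I*√79/313 ≈ -1.0226e+11 - 3.3345e+9*I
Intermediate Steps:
v = 55332 (v = -36*(-53)*29 = 1908*29 = 55332)
(√(-1991054 - 1264457) + v)*(-1848082 + a(-340, -293)) = (√(-1991054 - 1264457) + 55332)*(-1848082 - 340/(-20 - 293)) = (√(-3255511) + 55332)*(-1848082 - 340/(-313)) = (203*I*√79 + 55332)*(-1848082 - 340*(-1/313)) = (55332 + 203*I*√79)*(-1848082 + 340/313) = (55332 + 203*I*√79)*(-578449326/313) = -32006758106232/313 - 117425213178*I*√79/313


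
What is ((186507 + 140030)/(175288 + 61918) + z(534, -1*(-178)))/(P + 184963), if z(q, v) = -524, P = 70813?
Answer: -123969407/60671601856 ≈ -0.0020433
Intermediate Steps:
((186507 + 140030)/(175288 + 61918) + z(534, -1*(-178)))/(P + 184963) = ((186507 + 140030)/(175288 + 61918) - 524)/(70813 + 184963) = (326537/237206 - 524)/255776 = (326537*(1/237206) - 524)*(1/255776) = (326537/237206 - 524)*(1/255776) = -123969407/237206*1/255776 = -123969407/60671601856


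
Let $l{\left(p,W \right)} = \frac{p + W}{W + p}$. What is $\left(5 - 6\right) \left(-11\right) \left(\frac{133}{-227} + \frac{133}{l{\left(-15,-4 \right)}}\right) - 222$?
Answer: $\frac{280244}{227} \approx 1234.6$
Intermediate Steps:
$l{\left(p,W \right)} = 1$ ($l{\left(p,W \right)} = \frac{W + p}{W + p} = 1$)
$\left(5 - 6\right) \left(-11\right) \left(\frac{133}{-227} + \frac{133}{l{\left(-15,-4 \right)}}\right) - 222 = \left(5 - 6\right) \left(-11\right) \left(\frac{133}{-227} + \frac{133}{1}\right) - 222 = \left(-1\right) \left(-11\right) \left(133 \left(- \frac{1}{227}\right) + 133 \cdot 1\right) - 222 = 11 \left(- \frac{133}{227} + 133\right) - 222 = 11 \cdot \frac{30058}{227} - 222 = \frac{330638}{227} - 222 = \frac{280244}{227}$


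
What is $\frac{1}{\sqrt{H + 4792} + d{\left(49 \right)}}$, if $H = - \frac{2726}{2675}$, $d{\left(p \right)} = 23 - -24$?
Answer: $- \frac{125725}{6906799} + \frac{15 \sqrt{152366502}}{6906799} \approx 0.0086046$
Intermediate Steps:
$d{\left(p \right)} = 47$ ($d{\left(p \right)} = 23 + 24 = 47$)
$H = - \frac{2726}{2675}$ ($H = \left(-2726\right) \frac{1}{2675} = - \frac{2726}{2675} \approx -1.0191$)
$\frac{1}{\sqrt{H + 4792} + d{\left(49 \right)}} = \frac{1}{\sqrt{- \frac{2726}{2675} + 4792} + 47} = \frac{1}{\sqrt{\frac{12815874}{2675}} + 47} = \frac{1}{\frac{3 \sqrt{152366502}}{535} + 47} = \frac{1}{47 + \frac{3 \sqrt{152366502}}{535}}$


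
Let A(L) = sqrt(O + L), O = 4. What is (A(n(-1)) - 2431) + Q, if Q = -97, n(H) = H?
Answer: -2528 + sqrt(3) ≈ -2526.3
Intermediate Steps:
A(L) = sqrt(4 + L)
(A(n(-1)) - 2431) + Q = (sqrt(4 - 1) - 2431) - 97 = (sqrt(3) - 2431) - 97 = (-2431 + sqrt(3)) - 97 = -2528 + sqrt(3)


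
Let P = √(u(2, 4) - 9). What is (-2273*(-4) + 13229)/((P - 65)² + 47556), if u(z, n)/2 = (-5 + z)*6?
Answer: 22321*I/(2*(195*√5 + 25868*I)) ≈ 0.43132 + 0.0072703*I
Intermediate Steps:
u(z, n) = -60 + 12*z (u(z, n) = 2*((-5 + z)*6) = 2*(-30 + 6*z) = -60 + 12*z)
P = 3*I*√5 (P = √((-60 + 12*2) - 9) = √((-60 + 24) - 9) = √(-36 - 9) = √(-45) = 3*I*√5 ≈ 6.7082*I)
(-2273*(-4) + 13229)/((P - 65)² + 47556) = (-2273*(-4) + 13229)/((3*I*√5 - 65)² + 47556) = (9092 + 13229)/((-65 + 3*I*√5)² + 47556) = 22321/(47556 + (-65 + 3*I*√5)²)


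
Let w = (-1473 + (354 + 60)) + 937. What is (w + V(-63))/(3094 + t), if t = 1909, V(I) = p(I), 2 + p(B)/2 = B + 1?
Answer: -250/5003 ≈ -0.049970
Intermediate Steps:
p(B) = -2 + 2*B (p(B) = -4 + 2*(B + 1) = -4 + 2*(1 + B) = -4 + (2 + 2*B) = -2 + 2*B)
V(I) = -2 + 2*I
w = -122 (w = (-1473 + 414) + 937 = -1059 + 937 = -122)
(w + V(-63))/(3094 + t) = (-122 + (-2 + 2*(-63)))/(3094 + 1909) = (-122 + (-2 - 126))/5003 = (-122 - 128)*(1/5003) = -250*1/5003 = -250/5003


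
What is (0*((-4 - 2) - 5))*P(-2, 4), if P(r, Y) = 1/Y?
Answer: 0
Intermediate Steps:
(0*((-4 - 2) - 5))*P(-2, 4) = (0*((-4 - 2) - 5))/4 = (0*(-6 - 5))*(1/4) = (0*(-11))*(1/4) = 0*(1/4) = 0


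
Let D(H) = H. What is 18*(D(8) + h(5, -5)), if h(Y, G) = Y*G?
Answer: -306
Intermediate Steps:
h(Y, G) = G*Y
18*(D(8) + h(5, -5)) = 18*(8 - 5*5) = 18*(8 - 25) = 18*(-17) = -306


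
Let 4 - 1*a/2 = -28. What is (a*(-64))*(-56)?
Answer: 229376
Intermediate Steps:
a = 64 (a = 8 - 2*(-28) = 8 + 56 = 64)
(a*(-64))*(-56) = (64*(-64))*(-56) = -4096*(-56) = 229376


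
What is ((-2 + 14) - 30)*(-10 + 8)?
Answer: 36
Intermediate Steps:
((-2 + 14) - 30)*(-10 + 8) = (12 - 30)*(-2) = -18*(-2) = 36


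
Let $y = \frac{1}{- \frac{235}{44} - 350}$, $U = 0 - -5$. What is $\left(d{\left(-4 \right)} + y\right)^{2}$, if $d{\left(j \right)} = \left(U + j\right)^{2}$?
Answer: $\frac{243079281}{244453225} \approx 0.99438$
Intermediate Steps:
$U = 5$ ($U = 0 + 5 = 5$)
$y = - \frac{44}{15635}$ ($y = \frac{1}{\left(-235\right) \frac{1}{44} - 350} = \frac{1}{- \frac{235}{44} - 350} = \frac{1}{- \frac{15635}{44}} = - \frac{44}{15635} \approx -0.0028142$)
$d{\left(j \right)} = \left(5 + j\right)^{2}$
$\left(d{\left(-4 \right)} + y\right)^{2} = \left(\left(5 - 4\right)^{2} - \frac{44}{15635}\right)^{2} = \left(1^{2} - \frac{44}{15635}\right)^{2} = \left(1 - \frac{44}{15635}\right)^{2} = \left(\frac{15591}{15635}\right)^{2} = \frac{243079281}{244453225}$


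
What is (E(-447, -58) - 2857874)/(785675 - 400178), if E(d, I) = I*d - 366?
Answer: -97666/13293 ≈ -7.3472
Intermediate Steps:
E(d, I) = -366 + I*d
(E(-447, -58) - 2857874)/(785675 - 400178) = ((-366 - 58*(-447)) - 2857874)/(785675 - 400178) = ((-366 + 25926) - 2857874)/385497 = (25560 - 2857874)*(1/385497) = -2832314*1/385497 = -97666/13293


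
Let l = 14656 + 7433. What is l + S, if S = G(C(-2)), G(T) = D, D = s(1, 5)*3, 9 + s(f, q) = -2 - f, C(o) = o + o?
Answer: 22053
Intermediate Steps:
C(o) = 2*o
s(f, q) = -11 - f (s(f, q) = -9 + (-2 - f) = -11 - f)
l = 22089
D = -36 (D = (-11 - 1*1)*3 = (-11 - 1)*3 = -12*3 = -36)
G(T) = -36
S = -36
l + S = 22089 - 36 = 22053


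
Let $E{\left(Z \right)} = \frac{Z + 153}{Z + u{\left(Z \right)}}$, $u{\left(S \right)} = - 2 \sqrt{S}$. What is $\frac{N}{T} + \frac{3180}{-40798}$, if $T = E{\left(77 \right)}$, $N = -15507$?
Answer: $- \frac{24357567261}{4691770} + \frac{15507 \sqrt{77}}{115} \approx -4008.3$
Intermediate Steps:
$E{\left(Z \right)} = \frac{153 + Z}{Z - 2 \sqrt{Z}}$ ($E{\left(Z \right)} = \frac{Z + 153}{Z - 2 \sqrt{Z}} = \frac{153 + Z}{Z - 2 \sqrt{Z}}$)
$T = \frac{230}{77 - 2 \sqrt{77}}$ ($T = \frac{153 + 77}{77 - 2 \sqrt{77}} = \frac{1}{77 - 2 \sqrt{77}} \cdot 230 = \frac{230}{77 - 2 \sqrt{77}} \approx 3.8688$)
$\frac{N}{T} + \frac{3180}{-40798} = - \frac{15507}{\frac{230}{73} + \frac{460 \sqrt{77}}{5621}} + \frac{3180}{-40798} = - \frac{15507}{\frac{230}{73} + \frac{460 \sqrt{77}}{5621}} + 3180 \left(- \frac{1}{40798}\right) = - \frac{15507}{\frac{230}{73} + \frac{460 \sqrt{77}}{5621}} - \frac{1590}{20399} = - \frac{1590}{20399} - \frac{15507}{\frac{230}{73} + \frac{460 \sqrt{77}}{5621}}$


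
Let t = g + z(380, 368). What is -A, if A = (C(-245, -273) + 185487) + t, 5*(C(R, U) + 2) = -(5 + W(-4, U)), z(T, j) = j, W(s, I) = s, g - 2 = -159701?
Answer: -130769/5 ≈ -26154.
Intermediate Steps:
g = -159699 (g = 2 - 159701 = -159699)
C(R, U) = -11/5 (C(R, U) = -2 + (-(5 - 4))/5 = -2 + (-1*1)/5 = -2 + (⅕)*(-1) = -2 - ⅕ = -11/5)
t = -159331 (t = -159699 + 368 = -159331)
A = 130769/5 (A = (-11/5 + 185487) - 159331 = 927424/5 - 159331 = 130769/5 ≈ 26154.)
-A = -1*130769/5 = -130769/5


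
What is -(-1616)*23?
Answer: 37168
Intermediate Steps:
-(-1616)*23 = -1616*(-23) = 37168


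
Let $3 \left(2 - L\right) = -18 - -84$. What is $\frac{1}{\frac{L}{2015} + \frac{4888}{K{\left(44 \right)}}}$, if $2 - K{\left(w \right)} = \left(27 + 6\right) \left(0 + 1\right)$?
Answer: $- \frac{403}{63548} \approx -0.0063417$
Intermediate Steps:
$K{\left(w \right)} = -31$ ($K{\left(w \right)} = 2 - \left(27 + 6\right) \left(0 + 1\right) = 2 - 33 \cdot 1 = 2 - 33 = -31$)
$L = -20$ ($L = 2 - \frac{-18 - -84}{3} = 2 - \frac{-18 + 84}{3} = 2 - 22 = -20$)
$\frac{1}{\frac{L}{2015} + \frac{4888}{K{\left(44 \right)}}} = \frac{1}{- \frac{20}{2015} + \frac{4888}{-31}} = \frac{1}{\left(-20\right) \frac{1}{2015} + 4888 \left(- \frac{1}{31}\right)} = \frac{1}{- \frac{4}{403} - \frac{4888}{31}} = \frac{1}{- \frac{63548}{403}} = - \frac{403}{63548}$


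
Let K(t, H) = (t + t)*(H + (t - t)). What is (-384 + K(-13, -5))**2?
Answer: 64516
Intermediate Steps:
K(t, H) = 2*H*t (K(t, H) = (2*t)*(H + 0) = (2*t)*H = 2*H*t)
(-384 + K(-13, -5))**2 = (-384 + 2*(-5)*(-13))**2 = (-384 + 130)**2 = (-254)**2 = 64516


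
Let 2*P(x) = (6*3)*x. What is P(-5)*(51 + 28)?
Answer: -3555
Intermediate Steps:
P(x) = 9*x (P(x) = ((6*3)*x)/2 = (18*x)/2 = 9*x)
P(-5)*(51 + 28) = (9*(-5))*(51 + 28) = -45*79 = -3555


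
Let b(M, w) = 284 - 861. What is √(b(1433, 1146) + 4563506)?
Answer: 7*√93121 ≈ 2136.1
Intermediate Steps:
b(M, w) = -577
√(b(1433, 1146) + 4563506) = √(-577 + 4563506) = √4562929 = 7*√93121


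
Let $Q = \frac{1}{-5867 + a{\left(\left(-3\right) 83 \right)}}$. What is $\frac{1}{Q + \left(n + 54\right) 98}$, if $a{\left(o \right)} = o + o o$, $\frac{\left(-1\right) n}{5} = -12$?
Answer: $\frac{55885}{624347221} \approx 8.951 \cdot 10^{-5}$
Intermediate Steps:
$n = 60$ ($n = \left(-5\right) \left(-12\right) = 60$)
$a{\left(o \right)} = o + o^{2}$
$Q = \frac{1}{55885}$ ($Q = \frac{1}{-5867 + \left(-3\right) 83 \left(1 - 249\right)} = \frac{1}{-5867 - 249 \left(1 - 249\right)} = \frac{1}{-5867 - -61752} = \frac{1}{-5867 + 61752} = \frac{1}{55885} \approx 1.7894 \cdot 10^{-5}$)
$\frac{1}{Q + \left(n + 54\right) 98} = \frac{1}{\frac{1}{55885} + \left(60 + 54\right) 98} = \frac{1}{\frac{1}{55885} + 114 \cdot 98} = \frac{1}{\frac{1}{55885} + 11172} = \frac{1}{\frac{624347221}{55885}} = \frac{55885}{624347221}$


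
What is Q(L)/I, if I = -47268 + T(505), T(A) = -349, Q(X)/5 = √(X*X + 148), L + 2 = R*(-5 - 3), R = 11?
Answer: -10*√2062/47617 ≈ -0.0095364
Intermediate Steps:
L = -90 (L = -2 + 11*(-5 - 3) = -2 + 11*(-8) = -2 - 88 = -90)
Q(X) = 5*√(148 + X²) (Q(X) = 5*√(X*X + 148) = 5*√(X² + 148) = 5*√(148 + X²))
I = -47617 (I = -47268 - 349 = -47617)
Q(L)/I = (5*√(148 + (-90)²))/(-47617) = (5*√(148 + 8100))*(-1/47617) = (5*√8248)*(-1/47617) = (5*(2*√2062))*(-1/47617) = (10*√2062)*(-1/47617) = -10*√2062/47617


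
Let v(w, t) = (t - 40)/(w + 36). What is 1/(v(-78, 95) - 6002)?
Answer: -42/252139 ≈ -0.00016657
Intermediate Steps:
v(w, t) = (-40 + t)/(36 + w)
1/(v(-78, 95) - 6002) = 1/((-40 + 95)/(36 - 78) - 6002) = 1/(55/(-42) - 6002) = 1/(-1/42*55 - 6002) = 1/(-55/42 - 6002) = 1/(-252139/42) = -42/252139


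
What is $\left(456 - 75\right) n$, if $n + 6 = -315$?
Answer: $-122301$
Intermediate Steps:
$n = -321$ ($n = -6 - 315 = -321$)
$\left(456 - 75\right) n = \left(456 - 75\right) \left(-321\right) = 381 \left(-321\right) = -122301$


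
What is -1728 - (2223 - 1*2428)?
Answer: -1523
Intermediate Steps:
-1728 - (2223 - 1*2428) = -1728 - (2223 - 2428) = -1728 - 1*(-205) = -1728 + 205 = -1523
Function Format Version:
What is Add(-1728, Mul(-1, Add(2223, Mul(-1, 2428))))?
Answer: -1523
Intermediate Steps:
Add(-1728, Mul(-1, Add(2223, Mul(-1, 2428)))) = Add(-1728, Mul(-1, Add(2223, -2428))) = Add(-1728, Mul(-1, -205)) = Add(-1728, 205) = -1523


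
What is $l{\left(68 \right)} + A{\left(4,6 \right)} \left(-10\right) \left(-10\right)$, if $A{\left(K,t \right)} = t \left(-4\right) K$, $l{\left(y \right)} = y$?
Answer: $-9532$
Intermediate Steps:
$A{\left(K,t \right)} = - 4 K t$ ($A{\left(K,t \right)} = - 4 t K = - 4 K t$)
$l{\left(68 \right)} + A{\left(4,6 \right)} \left(-10\right) \left(-10\right) = 68 + \left(-4\right) 4 \cdot 6 \left(-10\right) \left(-10\right) = 68 + \left(-96\right) \left(-10\right) \left(-10\right) = 68 + 960 \left(-10\right) = 68 - 9600 = -9532$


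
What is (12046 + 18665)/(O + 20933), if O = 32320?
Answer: 10237/17751 ≈ 0.57670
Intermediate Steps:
(12046 + 18665)/(O + 20933) = (12046 + 18665)/(32320 + 20933) = 30711/53253 = 30711*(1/53253) = 10237/17751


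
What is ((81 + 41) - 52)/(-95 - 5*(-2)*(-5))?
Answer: -14/29 ≈ -0.48276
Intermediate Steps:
((81 + 41) - 52)/(-95 - 5*(-2)*(-5)) = (122 - 52)/(-95 + 10*(-5)) = 70/(-95 - 50) = 70/(-145) = 70*(-1/145) = -14/29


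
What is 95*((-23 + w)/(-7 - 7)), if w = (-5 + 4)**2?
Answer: 1045/7 ≈ 149.29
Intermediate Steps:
w = 1 (w = (-1)**2 = 1)
95*((-23 + w)/(-7 - 7)) = 95*((-23 + 1)/(-7 - 7)) = 95*(-22/(-14)) = 95*(-22*(-1/14)) = 95*(11/7) = 1045/7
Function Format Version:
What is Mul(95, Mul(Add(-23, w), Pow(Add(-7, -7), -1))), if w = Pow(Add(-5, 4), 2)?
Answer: Rational(1045, 7) ≈ 149.29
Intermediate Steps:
w = 1 (w = Pow(-1, 2) = 1)
Mul(95, Mul(Add(-23, w), Pow(Add(-7, -7), -1))) = Mul(95, Mul(Add(-23, 1), Pow(Add(-7, -7), -1))) = Mul(95, Mul(-22, Pow(-14, -1))) = Mul(95, Mul(-22, Rational(-1, 14))) = Mul(95, Rational(11, 7)) = Rational(1045, 7)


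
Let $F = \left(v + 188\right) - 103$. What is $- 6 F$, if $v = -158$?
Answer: $438$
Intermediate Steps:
$F = -73$ ($F = \left(-158 + 188\right) - 103 = 30 - 103 = -73$)
$- 6 F = \left(-6\right) \left(-73\right) = 438$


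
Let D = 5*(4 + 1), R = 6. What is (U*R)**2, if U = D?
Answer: 22500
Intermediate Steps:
D = 25 (D = 5*5 = 25)
U = 25
(U*R)**2 = (25*6)**2 = 150**2 = 22500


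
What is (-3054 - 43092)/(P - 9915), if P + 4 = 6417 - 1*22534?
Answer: 23073/13018 ≈ 1.7724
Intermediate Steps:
P = -16121 (P = -4 + (6417 - 1*22534) = -4 + (6417 - 22534) = -4 - 16117 = -16121)
(-3054 - 43092)/(P - 9915) = (-3054 - 43092)/(-16121 - 9915) = -46146/(-26036) = -46146*(-1/26036) = 23073/13018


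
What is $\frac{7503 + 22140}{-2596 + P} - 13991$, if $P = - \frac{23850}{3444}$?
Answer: $- \frac{20920674371}{1494079} \approx -14002.0$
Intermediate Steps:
$P = - \frac{3975}{574}$ ($P = \left(-23850\right) \frac{1}{3444} = - \frac{3975}{574} \approx -6.9251$)
$\frac{7503 + 22140}{-2596 + P} - 13991 = \frac{7503 + 22140}{-2596 - \frac{3975}{574}} - 13991 = \frac{29643}{- \frac{1494079}{574}} - 13991 = 29643 \left(- \frac{574}{1494079}\right) - 13991 = - \frac{17015082}{1494079} - 13991 = - \frac{20920674371}{1494079}$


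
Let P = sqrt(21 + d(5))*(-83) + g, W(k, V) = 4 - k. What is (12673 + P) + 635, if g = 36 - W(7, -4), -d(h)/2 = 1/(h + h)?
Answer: 13347 - 166*sqrt(130)/5 ≈ 12968.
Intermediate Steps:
d(h) = -1/h (d(h) = -2/(h + h) = -2*1/(2*h) = -1/h)
g = 39 (g = 36 - (4 - 1*7) = 36 - (4 - 7) = 36 - 1*(-3) = 36 + 3 = 39)
P = 39 - 166*sqrt(130)/5 (P = sqrt(21 - 1/5)*(-83) + 39 = sqrt(104/5)*(-83) + 39 = (2*sqrt(130)/5)*(-83) + 39 = -166*sqrt(130)/5 + 39 = 39 - 166*sqrt(130)/5 ≈ -339.54)
(12673 + P) + 635 = (12673 + (39 - 166*sqrt(130)/5)) + 635 = (12712 - 166*sqrt(130)/5) + 635 = 13347 - 166*sqrt(130)/5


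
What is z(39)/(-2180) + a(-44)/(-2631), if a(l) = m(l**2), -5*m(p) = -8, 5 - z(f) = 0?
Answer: -16643/5735580 ≈ -0.0029017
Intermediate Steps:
z(f) = 5 (z(f) = 5 - 1*0 = 5 + 0 = 5)
m(p) = 8/5 (m(p) = -1/5*(-8) = 8/5)
a(l) = 8/5
z(39)/(-2180) + a(-44)/(-2631) = 5/(-2180) + (8/5)/(-2631) = 5*(-1/2180) + (8/5)*(-1/2631) = -1/436 - 8/13155 = -16643/5735580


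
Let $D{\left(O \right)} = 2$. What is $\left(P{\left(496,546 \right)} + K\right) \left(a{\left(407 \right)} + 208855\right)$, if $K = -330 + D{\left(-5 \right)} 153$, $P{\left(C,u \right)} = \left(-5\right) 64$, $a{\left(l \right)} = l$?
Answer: $-71986128$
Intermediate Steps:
$P{\left(C,u \right)} = -320$
$K = -24$ ($K = -330 + 2 \cdot 153 = -330 + 306 = -24$)
$\left(P{\left(496,546 \right)} + K\right) \left(a{\left(407 \right)} + 208855\right) = \left(-320 - 24\right) \left(407 + 208855\right) = \left(-344\right) 209262 = -71986128$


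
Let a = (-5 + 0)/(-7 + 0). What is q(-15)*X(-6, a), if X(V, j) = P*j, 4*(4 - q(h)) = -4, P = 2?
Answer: 50/7 ≈ 7.1429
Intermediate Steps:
q(h) = 5 (q(h) = 4 - 1/4*(-4) = 4 + 1 = 5)
a = 5/7 (a = -5/(-7) = -5*(-1/7) = 5/7 ≈ 0.71429)
X(V, j) = 2*j
q(-15)*X(-6, a) = 5*(2*(5/7)) = 5*(10/7) = 50/7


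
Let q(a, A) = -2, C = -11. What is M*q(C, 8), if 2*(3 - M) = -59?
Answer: -65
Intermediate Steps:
M = 65/2 (M = 3 - 1/2*(-59) = 3 + 59/2 = 65/2 ≈ 32.500)
M*q(C, 8) = (65/2)*(-2) = -65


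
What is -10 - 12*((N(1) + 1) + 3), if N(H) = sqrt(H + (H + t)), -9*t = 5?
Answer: -58 - 4*sqrt(13) ≈ -72.422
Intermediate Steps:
t = -5/9 (t = -1/9*5 = -5/9 ≈ -0.55556)
N(H) = sqrt(-5/9 + 2*H) (N(H) = sqrt(H + (H - 5/9)) = sqrt(H + (-5/9 + H)) = sqrt(-5/9 + 2*H))
-10 - 12*((N(1) + 1) + 3) = -10 - 12*((sqrt(-5 + 18*1)/3 + 1) + 3) = -10 - 12*((sqrt(-5 + 18)/3 + 1) + 3) = -10 - 12*((sqrt(13)/3 + 1) + 3) = -10 - 12*((1 + sqrt(13)/3) + 3) = -10 - 12*(4 + sqrt(13)/3) = -10 + (-48 - 4*sqrt(13)) = -58 - 4*sqrt(13)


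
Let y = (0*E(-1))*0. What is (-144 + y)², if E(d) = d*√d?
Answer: 20736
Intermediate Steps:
E(d) = d^(3/2)
y = 0 (y = (0*(-1)^(3/2))*0 = (0*(-I))*0 = 0*0 = 0)
(-144 + y)² = (-144 + 0)² = (-144)² = 20736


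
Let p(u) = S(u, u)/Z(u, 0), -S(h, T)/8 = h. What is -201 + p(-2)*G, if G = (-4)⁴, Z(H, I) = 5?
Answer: 3091/5 ≈ 618.20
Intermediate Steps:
G = 256
S(h, T) = -8*h
p(u) = -8*u/5
-201 + p(-2)*G = -201 - 8/5*(-2)*256 = -201 + (16/5)*256 = -201 + 4096/5 = 3091/5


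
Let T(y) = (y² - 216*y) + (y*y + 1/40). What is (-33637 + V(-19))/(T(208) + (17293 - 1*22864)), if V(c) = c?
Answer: -1346240/1441161 ≈ -0.93414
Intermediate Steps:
T(y) = 1/40 - 216*y + 2*y² (T(y) = (y² - 216*y) + (y² + 1/40) = (y² - 216*y) + (1/40 + y²) = 1/40 - 216*y + 2*y²)
(-33637 + V(-19))/(T(208) + (17293 - 1*22864)) = (-33637 - 19)/((1/40 - 216*208 + 2*208²) + (17293 - 1*22864)) = -33656/((1/40 - 44928 + 2*43264) + (17293 - 22864)) = -33656/((1/40 - 44928 + 86528) - 5571) = -33656/(1664001/40 - 5571) = -33656/1441161/40 = -33656*40/1441161 = -1346240/1441161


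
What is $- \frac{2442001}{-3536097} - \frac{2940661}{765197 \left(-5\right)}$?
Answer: $\frac{19741521736102}{13529054080545} \approx 1.4592$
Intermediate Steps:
$- \frac{2442001}{-3536097} - \frac{2940661}{765197 \left(-5\right)} = \left(-2442001\right) \left(- \frac{1}{3536097}\right) - \frac{2940661}{-3825985} = \frac{2442001}{3536097} - - \frac{2940661}{3825985} = \frac{2442001}{3536097} + \frac{2940661}{3825985} = \frac{19741521736102}{13529054080545}$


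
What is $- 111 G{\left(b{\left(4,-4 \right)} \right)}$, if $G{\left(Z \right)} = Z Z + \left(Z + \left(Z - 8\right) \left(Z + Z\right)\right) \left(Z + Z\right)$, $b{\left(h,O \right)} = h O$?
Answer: $2642688$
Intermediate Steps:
$b{\left(h,O \right)} = O h$
$G{\left(Z \right)} = Z^{2} + 2 Z \left(Z + 2 Z \left(-8 + Z\right)\right)$ ($G{\left(Z \right)} = Z^{2} + \left(Z + \left(-8 + Z\right) 2 Z\right) 2 Z = Z^{2} + \left(Z + 2 Z \left(-8 + Z\right)\right) 2 Z = Z^{2} + 2 Z \left(Z + 2 Z \left(-8 + Z\right)\right)$)
$- 111 G{\left(b{\left(4,-4 \right)} \right)} = - 111 \left(\left(-4\right) 4\right)^{2} \left(-29 + 4 \left(\left(-4\right) 4\right)\right) = - 111 \left(-16\right)^{2} \left(-29 + 4 \left(-16\right)\right) = - 111 \cdot 256 \left(-29 - 64\right) = - 111 \cdot 256 \left(-93\right) = \left(-111\right) \left(-23808\right) = 2642688$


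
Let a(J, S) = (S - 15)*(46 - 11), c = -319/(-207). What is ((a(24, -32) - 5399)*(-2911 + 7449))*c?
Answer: -3399016456/69 ≈ -4.9261e+7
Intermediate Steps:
c = 319/207 (c = -319*(-1/207) = 319/207 ≈ 1.5411)
a(J, S) = -525 + 35*S (a(J, S) = (-15 + S)*35 = -525 + 35*S)
((a(24, -32) - 5399)*(-2911 + 7449))*c = (((-525 + 35*(-32)) - 5399)*(-2911 + 7449))*(319/207) = (((-525 - 1120) - 5399)*4538)*(319/207) = ((-1645 - 5399)*4538)*(319/207) = -7044*4538*(319/207) = -31965672*319/207 = -3399016456/69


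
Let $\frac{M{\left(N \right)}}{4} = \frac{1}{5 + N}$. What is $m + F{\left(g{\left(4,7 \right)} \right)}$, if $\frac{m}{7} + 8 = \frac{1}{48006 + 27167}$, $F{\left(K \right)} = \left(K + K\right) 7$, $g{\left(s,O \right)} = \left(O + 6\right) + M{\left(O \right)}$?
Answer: $\frac{4209691}{32217} \approx 130.67$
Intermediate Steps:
$M{\left(N \right)} = \frac{4}{5 + N}$
$g{\left(s,O \right)} = 6 + O + \frac{4}{5 + O}$ ($g{\left(s,O \right)} = \left(O + 6\right) + \frac{4}{5 + O} = \left(6 + O\right) + \frac{4}{5 + O} = 6 + O + \frac{4}{5 + O}$)
$F{\left(K \right)} = 14 K$ ($F{\left(K \right)} = 2 K 7 = 14 K$)
$m = - \frac{601383}{10739}$ ($m = -56 + \frac{7}{48006 + 27167} = -56 + \frac{7}{75173} = -56 + 7 \cdot \frac{1}{75173} = -56 + \frac{1}{10739} = - \frac{601383}{10739} \approx -56.0$)
$m + F{\left(g{\left(4,7 \right)} \right)} = - \frac{601383}{10739} + 14 \frac{4 + \left(5 + 7\right) \left(6 + 7\right)}{5 + 7} = - \frac{601383}{10739} + 14 \frac{4 + 12 \cdot 13}{12} = - \frac{601383}{10739} + 14 \frac{4 + 156}{12} = - \frac{601383}{10739} + 14 \cdot \frac{1}{12} \cdot 160 = - \frac{601383}{10739} + 14 \cdot \frac{40}{3} = - \frac{601383}{10739} + \frac{560}{3} = \frac{4209691}{32217}$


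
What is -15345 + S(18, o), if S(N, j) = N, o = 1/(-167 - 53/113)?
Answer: -15327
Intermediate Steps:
o = -113/18924 (o = 1/(-167 - 53*1/113) = 1/(-167 - 53/113) = 1/(-18924/113) = -113/18924 ≈ -0.0059713)
-15345 + S(18, o) = -15345 + 18 = -15327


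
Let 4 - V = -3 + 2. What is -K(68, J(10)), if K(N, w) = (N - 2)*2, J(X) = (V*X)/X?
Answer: -132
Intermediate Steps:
V = 5 (V = 4 - (-3 + 2) = 4 - 1*(-1) = 4 + 1 = 5)
J(X) = 5 (J(X) = (5*X)/X = 5)
K(N, w) = -4 + 2*N (K(N, w) = (-2 + N)*2 = -4 + 2*N)
-K(68, J(10)) = -(-4 + 2*68) = -(-4 + 136) = -1*132 = -132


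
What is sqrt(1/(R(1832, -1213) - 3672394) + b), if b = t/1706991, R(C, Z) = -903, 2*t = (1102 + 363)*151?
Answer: 7*sqrt(207964871735096961728958)/12540569838654 ≈ 0.25455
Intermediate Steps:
t = 221215/2 (t = ((1102 + 363)*151)/2 = (1465*151)/2 = (1/2)*221215 = 221215/2 ≈ 1.1061e+5)
b = 221215/3413982 (b = (221215/2)/1706991 = (221215/2)*(1/1706991) = 221215/3413982 ≈ 0.064797)
sqrt(1/(R(1832, -1213) - 3672394) + b) = sqrt(1/(-903 - 3672394) + 221215/3413982) = sqrt(1/(-3673297) + 221215/3413982) = sqrt(-1/3673297 + 221215/3413982) = sqrt(812584981873/12540569838654) = 7*sqrt(207964871735096961728958)/12540569838654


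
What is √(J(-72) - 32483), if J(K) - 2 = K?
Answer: 3*I*√3617 ≈ 180.42*I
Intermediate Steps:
J(K) = 2 + K
√(J(-72) - 32483) = √((2 - 72) - 32483) = √(-70 - 32483) = √(-32553) = 3*I*√3617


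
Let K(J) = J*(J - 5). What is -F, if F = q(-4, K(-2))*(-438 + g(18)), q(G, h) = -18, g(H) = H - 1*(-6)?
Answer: -7452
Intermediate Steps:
g(H) = 6 + H (g(H) = H + 6 = 6 + H)
K(J) = J*(-5 + J)
F = 7452 (F = -18*(-438 + (6 + 18)) = -18*(-438 + 24) = -18*(-414) = 7452)
-F = -1*7452 = -7452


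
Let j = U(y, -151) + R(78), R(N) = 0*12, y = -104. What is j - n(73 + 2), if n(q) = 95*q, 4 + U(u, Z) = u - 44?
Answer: -7277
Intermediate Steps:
R(N) = 0
U(u, Z) = -48 + u (U(u, Z) = -4 + (u - 44) = -4 + (-44 + u) = -48 + u)
j = -152 (j = (-48 - 104) + 0 = -152 + 0 = -152)
j - n(73 + 2) = -152 - 95*(73 + 2) = -152 - 95*75 = -152 - 1*7125 = -152 - 7125 = -7277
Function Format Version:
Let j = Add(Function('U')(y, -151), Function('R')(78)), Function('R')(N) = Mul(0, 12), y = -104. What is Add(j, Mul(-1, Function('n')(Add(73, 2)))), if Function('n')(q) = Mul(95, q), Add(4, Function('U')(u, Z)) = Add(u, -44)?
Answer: -7277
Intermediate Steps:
Function('R')(N) = 0
Function('U')(u, Z) = Add(-48, u) (Function('U')(u, Z) = Add(-4, Add(u, -44)) = Add(-4, Add(-44, u)) = Add(-48, u))
j = -152 (j = Add(Add(-48, -104), 0) = Add(-152, 0) = -152)
Add(j, Mul(-1, Function('n')(Add(73, 2)))) = Add(-152, Mul(-1, Mul(95, Add(73, 2)))) = Add(-152, Mul(-1, Mul(95, 75))) = Add(-152, Mul(-1, 7125)) = Add(-152, -7125) = -7277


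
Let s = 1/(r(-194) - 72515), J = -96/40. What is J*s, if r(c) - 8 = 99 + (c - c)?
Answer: 1/30170 ≈ 3.3146e-5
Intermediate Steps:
r(c) = 107 (r(c) = 8 + (99 + (c - c)) = 8 + (99 + 0) = 8 + 99 = 107)
J = -12/5 (J = -96*1/40 = -12/5 ≈ -2.4000)
s = -1/72408 (s = 1/(107 - 72515) = 1/(-72408) = -1/72408 ≈ -1.3811e-5)
J*s = -12/5*(-1/72408) = 1/30170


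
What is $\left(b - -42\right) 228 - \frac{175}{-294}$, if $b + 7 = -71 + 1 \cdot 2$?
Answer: $- \frac{325559}{42} \approx -7751.4$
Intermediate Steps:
$b = -76$ ($b = -7 + \left(-71 + 1 \cdot 2\right) = -7 + \left(-71 + 2\right) = -7 - 69 = -76$)
$\left(b - -42\right) 228 - \frac{175}{-294} = \left(-76 - -42\right) 228 - \frac{175}{-294} = \left(-76 + 42\right) 228 - - \frac{25}{42} = \left(-34\right) 228 + \frac{25}{42} = -7752 + \frac{25}{42} = - \frac{325559}{42}$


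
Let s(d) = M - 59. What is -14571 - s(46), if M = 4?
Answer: -14516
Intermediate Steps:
s(d) = -55 (s(d) = 4 - 59 = -55)
-14571 - s(46) = -14571 - 1*(-55) = -14571 + 55 = -14516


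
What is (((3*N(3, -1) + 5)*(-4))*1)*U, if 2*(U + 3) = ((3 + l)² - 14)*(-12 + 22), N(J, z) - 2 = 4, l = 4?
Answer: -15824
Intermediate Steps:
N(J, z) = 6 (N(J, z) = 2 + 4 = 6)
U = 172 (U = -3 + (((3 + 4)² - 14)*(-12 + 22))/2 = -3 + ((7² - 14)*10)/2 = -3 + ((49 - 14)*10)/2 = -3 + (35*10)/2 = -3 + (½)*350 = -3 + 175 = 172)
(((3*N(3, -1) + 5)*(-4))*1)*U = (((3*6 + 5)*(-4))*1)*172 = (((18 + 5)*(-4))*1)*172 = ((23*(-4))*1)*172 = -92*1*172 = -92*172 = -15824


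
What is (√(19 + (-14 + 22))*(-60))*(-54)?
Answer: 9720*√3 ≈ 16836.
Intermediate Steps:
(√(19 + (-14 + 22))*(-60))*(-54) = (√(19 + 8)*(-60))*(-54) = (√27*(-60))*(-54) = ((3*√3)*(-60))*(-54) = -180*√3*(-54) = 9720*√3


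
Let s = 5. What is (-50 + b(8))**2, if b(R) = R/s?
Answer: 58564/25 ≈ 2342.6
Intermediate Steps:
b(R) = R/5
(-50 + b(8))**2 = (-50 + (1/5)*8)**2 = (-50 + 8/5)**2 = (-242/5)**2 = 58564/25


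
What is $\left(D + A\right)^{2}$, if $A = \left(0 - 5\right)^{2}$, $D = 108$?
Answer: $17689$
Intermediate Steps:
$A = 25$ ($A = \left(-5\right)^{2} = 25$)
$\left(D + A\right)^{2} = \left(108 + 25\right)^{2} = 133^{2} = 17689$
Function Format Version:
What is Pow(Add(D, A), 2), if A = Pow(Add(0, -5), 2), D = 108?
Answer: 17689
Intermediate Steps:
A = 25 (A = Pow(-5, 2) = 25)
Pow(Add(D, A), 2) = Pow(Add(108, 25), 2) = Pow(133, 2) = 17689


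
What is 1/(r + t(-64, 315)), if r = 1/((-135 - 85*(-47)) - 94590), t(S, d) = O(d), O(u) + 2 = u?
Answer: 90730/28398489 ≈ 0.0031949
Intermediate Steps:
O(u) = -2 + u
t(S, d) = -2 + d
r = -1/90730 (r = 1/((-135 + 3995) - 94590) = 1/(3860 - 94590) = 1/(-90730) = -1/90730 ≈ -1.1022e-5)
1/(r + t(-64, 315)) = 1/(-1/90730 + (-2 + 315)) = 1/(-1/90730 + 313) = 1/(28398489/90730) = 90730/28398489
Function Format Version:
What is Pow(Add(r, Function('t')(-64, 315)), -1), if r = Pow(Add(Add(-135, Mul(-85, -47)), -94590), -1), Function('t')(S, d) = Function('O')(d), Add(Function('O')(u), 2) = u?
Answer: Rational(90730, 28398489) ≈ 0.0031949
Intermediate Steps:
Function('O')(u) = Add(-2, u)
Function('t')(S, d) = Add(-2, d)
r = Rational(-1, 90730) (r = Pow(Add(Add(-135, 3995), -94590), -1) = Pow(Add(3860, -94590), -1) = Pow(-90730, -1) = Rational(-1, 90730) ≈ -1.1022e-5)
Pow(Add(r, Function('t')(-64, 315)), -1) = Pow(Add(Rational(-1, 90730), Add(-2, 315)), -1) = Pow(Add(Rational(-1, 90730), 313), -1) = Pow(Rational(28398489, 90730), -1) = Rational(90730, 28398489)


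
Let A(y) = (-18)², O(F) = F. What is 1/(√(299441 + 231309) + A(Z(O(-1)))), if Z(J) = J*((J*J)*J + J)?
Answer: -162/212887 + 5*√21230/425774 ≈ 0.00095010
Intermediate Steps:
Z(J) = J*(J + J³) (Z(J) = J*(J²*J + J) = J*(J³ + J) = J*(J + J³))
A(y) = 324
1/(√(299441 + 231309) + A(Z(O(-1)))) = 1/(√(299441 + 231309) + 324) = 1/(√530750 + 324) = 1/(5*√21230 + 324) = 1/(324 + 5*√21230)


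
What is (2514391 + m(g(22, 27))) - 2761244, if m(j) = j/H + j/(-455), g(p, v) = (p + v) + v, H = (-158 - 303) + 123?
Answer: -1460137813/5915 ≈ -2.4685e+5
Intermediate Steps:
H = -338 (H = -461 + 123 = -338)
g(p, v) = p + 2*v
m(j) = -61*j/11830 (m(j) = j/(-338) + j/(-455) = j*(-1/338) + j*(-1/455) = -j/338 - j/455 = -61*j/11830)
(2514391 + m(g(22, 27))) - 2761244 = (2514391 - 61*(22 + 2*27)/11830) - 2761244 = (2514391 - 61*(22 + 54)/11830) - 2761244 = (2514391 - 61/11830*76) - 2761244 = (2514391 - 2318/5915) - 2761244 = 14872620447/5915 - 2761244 = -1460137813/5915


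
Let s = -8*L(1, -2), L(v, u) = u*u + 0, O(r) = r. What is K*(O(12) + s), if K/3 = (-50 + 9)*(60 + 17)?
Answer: 189420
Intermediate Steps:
L(v, u) = u² (L(v, u) = u² + 0 = u²)
K = -9471 (K = 3*((-50 + 9)*(60 + 17)) = 3*(-41*77) = 3*(-3157) = -9471)
s = -32 (s = -8*(-2)² = -8*4 = -32)
K*(O(12) + s) = -9471*(12 - 32) = -9471*(-20) = 189420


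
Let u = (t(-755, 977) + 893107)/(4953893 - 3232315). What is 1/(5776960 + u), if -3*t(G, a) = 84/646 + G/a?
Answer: 814920136557/4707761454842431781 ≈ 1.7310e-7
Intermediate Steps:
t(G, a) = -14/323 - G/(3*a) (t(G, a) = -(84/646 + G/a)/3 = -(84*(1/646) + G/a)/3 = -(42/323 + G/a)/3 = -14/323 - G/(3*a))
u = 422758105061/814920136557 (u = ((-14/323 - ⅓*(-755)/977) + 893107)/(4953893 - 3232315) = ((-14/323 - ⅓*(-755)*1/977) + 893107)/1721578 = ((-14/323 + 755/2931) + 893107)*(1/1721578) = (202831/946713 + 893107)*(1/1721578) = (845516210122/946713)*(1/1721578) = 422758105061/814920136557 ≈ 0.51877)
1/(5776960 + u) = 1/(5776960 + 422758105061/814920136557) = 1/(4707761454842431781/814920136557) = 814920136557/4707761454842431781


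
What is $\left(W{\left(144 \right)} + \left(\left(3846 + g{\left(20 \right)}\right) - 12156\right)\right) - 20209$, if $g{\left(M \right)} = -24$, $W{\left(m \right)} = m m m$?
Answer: $2957441$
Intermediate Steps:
$W{\left(m \right)} = m^{3}$ ($W{\left(m \right)} = m^{2} m = m^{3}$)
$\left(W{\left(144 \right)} + \left(\left(3846 + g{\left(20 \right)}\right) - 12156\right)\right) - 20209 = \left(144^{3} + \left(\left(3846 - 24\right) - 12156\right)\right) - 20209 = \left(2985984 + \left(3822 - 12156\right)\right) - 20209 = \left(2985984 - 8334\right) - 20209 = 2977650 - 20209 = 2957441$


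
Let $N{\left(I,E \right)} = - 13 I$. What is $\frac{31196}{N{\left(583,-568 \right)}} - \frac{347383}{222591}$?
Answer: $- \frac{870614963}{153365199} \approx -5.6767$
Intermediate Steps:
$\frac{31196}{N{\left(583,-568 \right)}} - \frac{347383}{222591} = \frac{31196}{\left(-13\right) 583} - \frac{347383}{222591} = \frac{31196}{-7579} - \frac{347383}{222591} = 31196 \left(- \frac{1}{7579}\right) - \frac{347383}{222591} = - \frac{2836}{689} - \frac{347383}{222591} = - \frac{870614963}{153365199}$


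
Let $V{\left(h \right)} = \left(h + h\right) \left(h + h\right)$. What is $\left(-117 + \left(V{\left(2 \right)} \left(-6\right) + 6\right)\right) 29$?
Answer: $-6003$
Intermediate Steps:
$V{\left(h \right)} = 4 h^{2}$ ($V{\left(h \right)} = 2 h 2 h = 4 h^{2}$)
$\left(-117 + \left(V{\left(2 \right)} \left(-6\right) + 6\right)\right) 29 = \left(-117 + \left(4 \cdot 2^{2} \left(-6\right) + 6\right)\right) 29 = \left(-117 + \left(4 \cdot 4 \left(-6\right) + 6\right)\right) 29 = \left(-117 + \left(16 \left(-6\right) + 6\right)\right) 29 = \left(-117 + \left(-96 + 6\right)\right) 29 = \left(-117 - 90\right) 29 = \left(-207\right) 29 = -6003$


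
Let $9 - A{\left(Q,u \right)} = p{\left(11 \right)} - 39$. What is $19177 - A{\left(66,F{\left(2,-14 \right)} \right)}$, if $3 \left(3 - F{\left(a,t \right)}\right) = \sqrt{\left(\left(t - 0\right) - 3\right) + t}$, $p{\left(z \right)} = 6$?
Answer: $19135$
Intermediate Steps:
$F{\left(a,t \right)} = 3 - \frac{\sqrt{-3 + 2 t}}{3}$ ($F{\left(a,t \right)} = 3 - \frac{\sqrt{\left(\left(t - 0\right) - 3\right) + t}}{3} = 3 - \frac{\sqrt{\left(\left(t + \left(-5 + 5\right)\right) - 3\right) + t}}{3} = 3 - \frac{\sqrt{\left(\left(t + 0\right) - 3\right) + t}}{3} = 3 - \frac{\sqrt{\left(t - 3\right) + t}}{3} = 3 - \frac{\sqrt{\left(-3 + t\right) + t}}{3} = 3 - \frac{\sqrt{-3 + 2 t}}{3}$)
$A{\left(Q,u \right)} = 42$ ($A{\left(Q,u \right)} = 9 - \left(6 - 39\right) = 9 - -33 = 9 + 33 = 42$)
$19177 - A{\left(66,F{\left(2,-14 \right)} \right)} = 19177 - 42 = 19135$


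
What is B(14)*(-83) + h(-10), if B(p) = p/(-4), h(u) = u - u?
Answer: 581/2 ≈ 290.50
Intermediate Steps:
h(u) = 0
B(p) = -p/4 (B(p) = p*(-¼) = -p/4)
B(14)*(-83) + h(-10) = -¼*14*(-83) + 0 = -7/2*(-83) + 0 = 581/2 + 0 = 581/2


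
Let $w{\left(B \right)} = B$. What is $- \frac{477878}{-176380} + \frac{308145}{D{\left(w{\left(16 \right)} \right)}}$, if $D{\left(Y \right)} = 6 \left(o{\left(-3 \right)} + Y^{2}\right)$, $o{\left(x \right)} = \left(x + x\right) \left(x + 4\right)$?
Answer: $\frac{183558107}{881900} \approx 208.14$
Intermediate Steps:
$o{\left(x \right)} = 2 x \left(4 + x\right)$
$D{\left(Y \right)} = -36 + 6 Y^{2}$ ($D{\left(Y \right)} = 6 \left(2 \left(-3\right) \left(4 - 3\right) + Y^{2}\right) = 6 \left(2 \left(-3\right) 1 + Y^{2}\right) = 6 \left(-6 + Y^{2}\right) = -36 + 6 Y^{2}$)
$- \frac{477878}{-176380} + \frac{308145}{D{\left(w{\left(16 \right)} \right)}} = - \frac{477878}{-176380} + \frac{308145}{-36 + 6 \cdot 16^{2}} = \left(-477878\right) \left(- \frac{1}{176380}\right) + \frac{308145}{-36 + 6 \cdot 256} = \frac{238939}{88190} + \frac{308145}{-36 + 1536} = \frac{238939}{88190} + \frac{308145}{1500} = \frac{238939}{88190} + 308145 \cdot \frac{1}{1500} = \frac{238939}{88190} + \frac{20543}{100} = \frac{183558107}{881900}$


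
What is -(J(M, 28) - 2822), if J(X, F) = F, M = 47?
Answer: 2794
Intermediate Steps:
-(J(M, 28) - 2822) = -(28 - 2822) = -1*(-2794) = 2794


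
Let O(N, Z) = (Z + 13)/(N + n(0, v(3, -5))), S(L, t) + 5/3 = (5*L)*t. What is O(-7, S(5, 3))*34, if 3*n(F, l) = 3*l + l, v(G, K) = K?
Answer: -8806/41 ≈ -214.78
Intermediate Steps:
n(F, l) = 4*l/3 (n(F, l) = (3*l + l)/3 = (4*l)/3 = 4*l/3)
S(L, t) = -5/3 + 5*L*t (S(L, t) = -5/3 + (5*L)*t = -5/3 + 5*L*t)
O(N, Z) = (13 + Z)/(-20/3 + N) (O(N, Z) = (Z + 13)/(N + (4/3)*(-5)) = (13 + Z)/(N - 20/3) = (13 + Z)/(-20/3 + N))
O(-7, S(5, 3))*34 = (3*(13 + (-5/3 + 5*5*3))/(-20 + 3*(-7)))*34 = (3*(13 + (-5/3 + 75))/(-20 - 21))*34 = (3*(13 + 220/3)/(-41))*34 = (3*(-1/41)*(259/3))*34 = -259/41*34 = -8806/41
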